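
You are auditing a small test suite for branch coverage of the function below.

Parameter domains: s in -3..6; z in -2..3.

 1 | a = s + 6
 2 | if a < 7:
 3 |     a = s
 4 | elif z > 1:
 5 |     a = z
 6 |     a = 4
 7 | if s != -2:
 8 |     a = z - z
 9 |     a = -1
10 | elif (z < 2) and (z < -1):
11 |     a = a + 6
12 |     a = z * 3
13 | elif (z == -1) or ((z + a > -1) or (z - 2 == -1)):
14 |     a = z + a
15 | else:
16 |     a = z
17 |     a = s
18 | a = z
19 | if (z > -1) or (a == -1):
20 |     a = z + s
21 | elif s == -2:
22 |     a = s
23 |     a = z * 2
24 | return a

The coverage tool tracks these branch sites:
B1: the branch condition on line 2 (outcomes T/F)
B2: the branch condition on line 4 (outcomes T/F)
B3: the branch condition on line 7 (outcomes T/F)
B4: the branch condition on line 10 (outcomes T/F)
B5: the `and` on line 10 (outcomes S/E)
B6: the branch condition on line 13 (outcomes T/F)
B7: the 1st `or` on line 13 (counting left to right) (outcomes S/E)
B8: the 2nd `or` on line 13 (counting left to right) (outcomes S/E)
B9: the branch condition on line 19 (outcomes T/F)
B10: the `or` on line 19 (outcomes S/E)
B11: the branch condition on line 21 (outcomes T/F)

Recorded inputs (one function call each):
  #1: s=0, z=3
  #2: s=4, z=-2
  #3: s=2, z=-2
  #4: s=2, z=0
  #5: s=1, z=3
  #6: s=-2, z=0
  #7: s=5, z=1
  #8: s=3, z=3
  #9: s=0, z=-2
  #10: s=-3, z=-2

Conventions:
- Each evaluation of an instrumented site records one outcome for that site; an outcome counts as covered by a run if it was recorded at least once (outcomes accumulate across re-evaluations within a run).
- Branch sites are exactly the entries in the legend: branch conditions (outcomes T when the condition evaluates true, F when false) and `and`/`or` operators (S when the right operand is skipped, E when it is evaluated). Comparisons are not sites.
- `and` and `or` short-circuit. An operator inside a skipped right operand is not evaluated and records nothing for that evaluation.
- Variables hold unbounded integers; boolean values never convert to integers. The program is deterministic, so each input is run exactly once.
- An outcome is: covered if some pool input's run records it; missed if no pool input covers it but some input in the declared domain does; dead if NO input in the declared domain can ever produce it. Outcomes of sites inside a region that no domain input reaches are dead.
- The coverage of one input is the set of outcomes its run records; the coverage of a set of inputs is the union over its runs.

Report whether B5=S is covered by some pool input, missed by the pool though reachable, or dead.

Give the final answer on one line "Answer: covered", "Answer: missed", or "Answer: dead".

no pool input records B5=S
but domain input (s=-2, z=2) does record it -> reachable, so missed

Answer: missed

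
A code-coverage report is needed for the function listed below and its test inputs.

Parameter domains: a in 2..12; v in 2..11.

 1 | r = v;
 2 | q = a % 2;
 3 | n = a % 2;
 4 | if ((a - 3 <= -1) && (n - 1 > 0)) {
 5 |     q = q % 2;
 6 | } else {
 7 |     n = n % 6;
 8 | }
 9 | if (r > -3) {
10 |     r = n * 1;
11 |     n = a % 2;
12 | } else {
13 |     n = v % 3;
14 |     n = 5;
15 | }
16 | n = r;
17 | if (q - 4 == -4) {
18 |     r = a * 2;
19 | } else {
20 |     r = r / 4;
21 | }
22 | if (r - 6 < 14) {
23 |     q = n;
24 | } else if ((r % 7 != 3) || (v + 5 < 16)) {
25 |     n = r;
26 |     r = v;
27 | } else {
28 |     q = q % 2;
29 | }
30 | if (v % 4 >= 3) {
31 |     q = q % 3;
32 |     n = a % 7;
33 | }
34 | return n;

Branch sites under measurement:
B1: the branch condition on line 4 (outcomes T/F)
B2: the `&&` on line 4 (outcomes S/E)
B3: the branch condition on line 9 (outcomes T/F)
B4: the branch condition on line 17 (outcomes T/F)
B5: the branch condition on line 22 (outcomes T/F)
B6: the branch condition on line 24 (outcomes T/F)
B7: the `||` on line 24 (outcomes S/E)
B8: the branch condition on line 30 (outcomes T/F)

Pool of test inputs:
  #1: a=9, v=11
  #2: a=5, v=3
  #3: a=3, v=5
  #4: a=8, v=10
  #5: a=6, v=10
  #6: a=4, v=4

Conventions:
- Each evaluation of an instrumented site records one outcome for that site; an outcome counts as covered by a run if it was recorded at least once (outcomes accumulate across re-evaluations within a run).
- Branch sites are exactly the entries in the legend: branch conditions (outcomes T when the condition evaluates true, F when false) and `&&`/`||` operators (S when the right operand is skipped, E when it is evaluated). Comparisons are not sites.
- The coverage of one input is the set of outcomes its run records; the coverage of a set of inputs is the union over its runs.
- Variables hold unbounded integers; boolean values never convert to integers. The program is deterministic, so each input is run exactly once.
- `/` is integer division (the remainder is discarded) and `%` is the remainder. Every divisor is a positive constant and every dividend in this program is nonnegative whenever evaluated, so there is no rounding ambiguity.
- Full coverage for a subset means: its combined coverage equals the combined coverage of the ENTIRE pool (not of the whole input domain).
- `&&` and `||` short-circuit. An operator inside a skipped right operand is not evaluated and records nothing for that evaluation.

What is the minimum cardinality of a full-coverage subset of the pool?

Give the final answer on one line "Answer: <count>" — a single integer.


input #1 (a=9, v=11): covers B1=F, B2=S, B3=T, B4=F, B5=T, B8=T
input #2 (a=5, v=3): covers B1=F, B2=S, B3=T, B4=F, B5=T, B8=T
input #3 (a=3, v=5): covers B1=F, B2=S, B3=T, B4=F, B5=T, B8=F
input #4 (a=8, v=10): covers B1=F, B2=S, B3=T, B4=T, B5=T, B8=F
input #5 (a=6, v=10): covers B1=F, B2=S, B3=T, B4=T, B5=T, B8=F
input #6 (a=4, v=4): covers B1=F, B2=S, B3=T, B4=T, B5=T, B8=F
the full pool covers 8 outcomes: B1=F, B2=S, B3=T, B4=T, B4=F, B5=T, B8=T, B8=F
every size-1 subset falls short of the 8 outcomes (best: 6/8)
at size 2, {1, 4} reaches all 8 outcomes; every lexicographically earlier size-2 subset fails
Answer: 2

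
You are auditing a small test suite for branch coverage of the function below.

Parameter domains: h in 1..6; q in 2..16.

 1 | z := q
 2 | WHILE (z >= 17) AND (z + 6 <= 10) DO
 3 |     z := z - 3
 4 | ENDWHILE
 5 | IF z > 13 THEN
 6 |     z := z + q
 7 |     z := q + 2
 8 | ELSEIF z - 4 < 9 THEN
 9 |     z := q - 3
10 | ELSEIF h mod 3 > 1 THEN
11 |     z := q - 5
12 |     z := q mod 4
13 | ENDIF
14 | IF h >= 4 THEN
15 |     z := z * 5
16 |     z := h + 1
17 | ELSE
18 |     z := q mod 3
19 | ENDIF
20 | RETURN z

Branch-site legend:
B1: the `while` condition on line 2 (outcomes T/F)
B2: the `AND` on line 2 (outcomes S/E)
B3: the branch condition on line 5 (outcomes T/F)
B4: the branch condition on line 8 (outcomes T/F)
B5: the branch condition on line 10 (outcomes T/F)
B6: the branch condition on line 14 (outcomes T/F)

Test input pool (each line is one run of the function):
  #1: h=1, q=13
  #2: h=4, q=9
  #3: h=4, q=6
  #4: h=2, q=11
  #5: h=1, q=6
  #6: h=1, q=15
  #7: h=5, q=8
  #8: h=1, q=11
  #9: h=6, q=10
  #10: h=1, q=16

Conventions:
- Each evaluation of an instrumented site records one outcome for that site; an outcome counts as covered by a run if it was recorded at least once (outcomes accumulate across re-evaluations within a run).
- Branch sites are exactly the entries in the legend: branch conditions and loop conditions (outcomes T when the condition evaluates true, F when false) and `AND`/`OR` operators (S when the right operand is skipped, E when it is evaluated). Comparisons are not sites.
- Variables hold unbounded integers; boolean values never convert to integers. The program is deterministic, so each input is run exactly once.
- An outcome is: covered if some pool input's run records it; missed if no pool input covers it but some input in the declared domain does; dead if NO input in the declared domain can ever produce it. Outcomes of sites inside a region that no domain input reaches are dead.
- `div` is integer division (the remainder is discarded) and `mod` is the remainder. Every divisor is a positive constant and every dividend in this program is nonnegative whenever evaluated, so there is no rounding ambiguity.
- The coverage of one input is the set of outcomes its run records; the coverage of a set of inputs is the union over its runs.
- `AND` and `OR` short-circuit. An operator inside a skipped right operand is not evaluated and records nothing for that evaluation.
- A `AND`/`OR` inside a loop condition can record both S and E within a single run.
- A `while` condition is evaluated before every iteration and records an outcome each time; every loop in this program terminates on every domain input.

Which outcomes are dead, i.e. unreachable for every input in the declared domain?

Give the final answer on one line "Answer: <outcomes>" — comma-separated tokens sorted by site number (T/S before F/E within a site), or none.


checking every outcome against all 90 domain inputs:
  B1=T: zero occurrences over every domain input -> dead
  B2=E: zero occurrences over every domain input -> dead
  reachable outcomes have witnesses, e.g. B1=F (e.g. h=1, q=2), B2=S (e.g. h=1, q=2), B3=T (e.g. h=1, q=14), B3=F (e.g. h=1, q=2)
Answer: B1=T, B2=E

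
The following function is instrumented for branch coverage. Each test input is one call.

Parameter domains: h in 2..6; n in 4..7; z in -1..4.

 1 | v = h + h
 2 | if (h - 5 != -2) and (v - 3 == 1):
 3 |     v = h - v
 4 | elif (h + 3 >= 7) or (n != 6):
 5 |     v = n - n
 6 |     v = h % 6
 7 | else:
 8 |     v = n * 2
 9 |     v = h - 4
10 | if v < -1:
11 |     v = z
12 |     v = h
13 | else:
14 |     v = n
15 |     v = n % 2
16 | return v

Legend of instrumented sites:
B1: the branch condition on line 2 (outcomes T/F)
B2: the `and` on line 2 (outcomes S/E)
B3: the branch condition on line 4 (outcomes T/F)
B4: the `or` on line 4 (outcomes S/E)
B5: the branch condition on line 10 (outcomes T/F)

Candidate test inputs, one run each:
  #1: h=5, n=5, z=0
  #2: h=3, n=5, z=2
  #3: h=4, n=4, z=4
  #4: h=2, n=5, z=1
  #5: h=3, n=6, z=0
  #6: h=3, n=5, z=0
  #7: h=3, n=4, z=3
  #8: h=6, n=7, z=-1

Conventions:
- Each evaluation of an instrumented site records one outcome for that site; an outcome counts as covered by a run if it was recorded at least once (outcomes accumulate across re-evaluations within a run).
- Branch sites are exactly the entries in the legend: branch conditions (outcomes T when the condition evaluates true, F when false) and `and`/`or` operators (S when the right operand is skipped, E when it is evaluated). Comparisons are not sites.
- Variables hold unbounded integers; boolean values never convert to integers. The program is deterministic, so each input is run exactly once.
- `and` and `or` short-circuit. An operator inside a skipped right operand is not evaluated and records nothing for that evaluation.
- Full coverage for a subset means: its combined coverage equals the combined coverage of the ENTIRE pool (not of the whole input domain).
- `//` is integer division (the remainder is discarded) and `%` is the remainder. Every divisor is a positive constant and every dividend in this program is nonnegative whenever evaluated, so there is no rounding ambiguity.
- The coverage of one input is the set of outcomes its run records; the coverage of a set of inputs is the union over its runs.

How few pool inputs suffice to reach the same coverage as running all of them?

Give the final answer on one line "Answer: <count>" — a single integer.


run #1 (h=5, n=5, z=0) runs B2->E, B1->F, B4->S, B3->T, B5->F; records B1=F, B2=E, B3=T, B4=S, B5=F
run #2 (h=3, n=5, z=2) runs B2->S, B1->F, B4->E, B3->T, B5->F; records B1=F, B2=S, B3=T, B4=E, B5=F
run #3 (h=4, n=4, z=4) runs B2->E, B1->F, B4->S, B3->T, B5->F; records B1=F, B2=E, B3=T, B4=S, B5=F
run #4 (h=2, n=5, z=1) runs B2->E, B1->T, B5->T; records B1=T, B2=E, B5=T
run #5 (h=3, n=6, z=0) runs B2->S, B1->F, B4->E, B3->F, B5->F; records B1=F, B2=S, B3=F, B4=E, B5=F
run #6 (h=3, n=5, z=0) runs B2->S, B1->F, B4->E, B3->T, B5->F; records B1=F, B2=S, B3=T, B4=E, B5=F
run #7 (h=3, n=4, z=3) runs B2->S, B1->F, B4->E, B3->T, B5->F; records B1=F, B2=S, B3=T, B4=E, B5=F
run #8 (h=6, n=7, z=-1) runs B2->E, B1->F, B4->S, B3->T, B5->F; records B1=F, B2=E, B3=T, B4=S, B5=F
union over all inputs: B1=T, B1=F, B2=S, B2=E, B3=T, B3=F, B4=S, B4=E, B5=T, B5=F (10 outcomes)
no size-1 subset reaches all 10 outcomes (best union: 5/10)
no size-2 subset reaches all 10 outcomes (best union: 8/10)
size 3: inputs {1, 4, 5} cover all 10 outcomes, and no lexicographically smaller subset of this size does
Answer: 3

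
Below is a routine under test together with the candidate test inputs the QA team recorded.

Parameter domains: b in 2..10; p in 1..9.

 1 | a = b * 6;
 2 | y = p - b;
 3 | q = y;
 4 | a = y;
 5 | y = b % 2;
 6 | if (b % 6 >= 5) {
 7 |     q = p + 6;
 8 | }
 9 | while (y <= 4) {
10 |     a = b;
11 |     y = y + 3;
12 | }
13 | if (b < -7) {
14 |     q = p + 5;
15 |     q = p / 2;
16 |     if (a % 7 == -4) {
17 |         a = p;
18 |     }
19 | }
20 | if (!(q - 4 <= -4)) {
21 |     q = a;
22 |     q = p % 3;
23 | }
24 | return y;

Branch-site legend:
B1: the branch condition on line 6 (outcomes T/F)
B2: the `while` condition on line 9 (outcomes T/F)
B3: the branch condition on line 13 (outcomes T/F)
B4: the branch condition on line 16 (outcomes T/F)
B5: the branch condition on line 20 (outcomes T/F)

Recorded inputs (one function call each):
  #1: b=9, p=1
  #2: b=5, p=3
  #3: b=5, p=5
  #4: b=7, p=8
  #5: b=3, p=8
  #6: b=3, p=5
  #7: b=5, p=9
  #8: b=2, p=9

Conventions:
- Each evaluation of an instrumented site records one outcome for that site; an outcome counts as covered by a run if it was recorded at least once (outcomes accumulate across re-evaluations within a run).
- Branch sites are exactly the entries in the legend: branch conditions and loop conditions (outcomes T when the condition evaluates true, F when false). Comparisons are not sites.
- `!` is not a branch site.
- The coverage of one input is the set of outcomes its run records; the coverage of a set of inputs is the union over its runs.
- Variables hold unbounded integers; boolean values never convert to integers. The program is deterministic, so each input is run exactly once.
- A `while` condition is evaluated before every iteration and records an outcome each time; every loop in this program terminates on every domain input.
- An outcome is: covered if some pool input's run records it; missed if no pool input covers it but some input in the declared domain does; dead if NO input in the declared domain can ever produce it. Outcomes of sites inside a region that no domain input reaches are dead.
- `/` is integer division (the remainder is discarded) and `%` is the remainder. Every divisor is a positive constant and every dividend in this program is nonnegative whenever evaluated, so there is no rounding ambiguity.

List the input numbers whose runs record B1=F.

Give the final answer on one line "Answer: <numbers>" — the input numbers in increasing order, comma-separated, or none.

input #1 (b=9, p=1): produces B1=F
input #2 (b=5, p=3): does not produce B1=F
input #3 (b=5, p=5): does not produce B1=F
input #4 (b=7, p=8): produces B1=F
input #5 (b=3, p=8): produces B1=F
input #6 (b=3, p=5): produces B1=F
input #7 (b=5, p=9): does not produce B1=F
input #8 (b=2, p=9): produces B1=F

Answer: 1, 4, 5, 6, 8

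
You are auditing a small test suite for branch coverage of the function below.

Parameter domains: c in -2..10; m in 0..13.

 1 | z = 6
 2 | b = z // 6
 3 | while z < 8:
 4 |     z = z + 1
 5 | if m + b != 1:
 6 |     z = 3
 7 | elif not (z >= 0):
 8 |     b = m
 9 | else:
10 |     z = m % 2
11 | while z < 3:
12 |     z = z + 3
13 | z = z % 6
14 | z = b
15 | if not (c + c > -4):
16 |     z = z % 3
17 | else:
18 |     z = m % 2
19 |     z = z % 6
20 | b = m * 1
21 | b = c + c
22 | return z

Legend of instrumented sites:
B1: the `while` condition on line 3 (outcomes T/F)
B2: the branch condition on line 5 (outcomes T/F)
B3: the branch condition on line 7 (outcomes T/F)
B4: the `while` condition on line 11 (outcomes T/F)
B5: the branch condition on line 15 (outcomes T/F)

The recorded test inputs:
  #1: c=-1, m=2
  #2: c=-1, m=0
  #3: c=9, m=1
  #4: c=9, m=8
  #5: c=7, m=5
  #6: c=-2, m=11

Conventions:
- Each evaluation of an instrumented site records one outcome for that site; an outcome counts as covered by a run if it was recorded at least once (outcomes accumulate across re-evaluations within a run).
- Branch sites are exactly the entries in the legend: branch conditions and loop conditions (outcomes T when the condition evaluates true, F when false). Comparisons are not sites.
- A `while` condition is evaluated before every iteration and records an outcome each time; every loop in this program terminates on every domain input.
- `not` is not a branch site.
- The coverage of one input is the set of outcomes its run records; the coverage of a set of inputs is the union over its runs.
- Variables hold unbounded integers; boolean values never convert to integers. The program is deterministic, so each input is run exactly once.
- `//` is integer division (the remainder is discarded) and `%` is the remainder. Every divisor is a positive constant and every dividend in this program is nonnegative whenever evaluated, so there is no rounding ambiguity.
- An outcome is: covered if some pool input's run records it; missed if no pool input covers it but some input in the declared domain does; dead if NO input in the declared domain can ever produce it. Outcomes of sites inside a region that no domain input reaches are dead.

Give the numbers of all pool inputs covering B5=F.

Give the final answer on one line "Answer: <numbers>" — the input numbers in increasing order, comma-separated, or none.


input #1 (c=-1, m=2): produces B5=F
input #2 (c=-1, m=0): produces B5=F
input #3 (c=9, m=1): produces B5=F
input #4 (c=9, m=8): produces B5=F
input #5 (c=7, m=5): produces B5=F
input #6 (c=-2, m=11): does not produce B5=F
Answer: 1, 2, 3, 4, 5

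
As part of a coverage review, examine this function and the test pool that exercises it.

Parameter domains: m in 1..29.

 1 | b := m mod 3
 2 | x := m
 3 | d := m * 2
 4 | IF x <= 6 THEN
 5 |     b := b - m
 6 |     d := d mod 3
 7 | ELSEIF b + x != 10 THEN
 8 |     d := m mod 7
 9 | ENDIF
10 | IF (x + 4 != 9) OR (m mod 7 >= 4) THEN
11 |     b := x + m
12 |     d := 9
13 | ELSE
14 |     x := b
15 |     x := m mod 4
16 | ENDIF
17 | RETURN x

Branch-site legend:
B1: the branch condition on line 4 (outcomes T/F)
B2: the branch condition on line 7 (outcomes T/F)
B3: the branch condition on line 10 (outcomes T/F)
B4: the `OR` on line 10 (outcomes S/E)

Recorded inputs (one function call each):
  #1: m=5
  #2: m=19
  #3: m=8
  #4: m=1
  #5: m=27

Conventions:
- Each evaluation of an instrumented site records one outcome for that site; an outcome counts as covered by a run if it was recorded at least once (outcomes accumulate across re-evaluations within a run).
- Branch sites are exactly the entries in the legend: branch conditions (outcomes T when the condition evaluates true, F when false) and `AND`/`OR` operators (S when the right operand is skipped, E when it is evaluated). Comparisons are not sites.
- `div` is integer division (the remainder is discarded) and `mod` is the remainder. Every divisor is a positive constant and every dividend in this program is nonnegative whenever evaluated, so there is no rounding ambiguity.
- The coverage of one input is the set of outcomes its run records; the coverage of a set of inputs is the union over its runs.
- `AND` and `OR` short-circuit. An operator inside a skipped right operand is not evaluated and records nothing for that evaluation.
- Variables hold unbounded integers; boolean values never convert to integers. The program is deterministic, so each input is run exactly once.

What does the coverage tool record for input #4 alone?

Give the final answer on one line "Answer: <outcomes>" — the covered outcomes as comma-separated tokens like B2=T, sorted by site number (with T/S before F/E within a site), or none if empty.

Tracing the run of input #4 (m=1):
  B1->T, B4->S, B3->T
distinct outcomes covered: B1=T, B3=T, B4=S

Answer: B1=T, B3=T, B4=S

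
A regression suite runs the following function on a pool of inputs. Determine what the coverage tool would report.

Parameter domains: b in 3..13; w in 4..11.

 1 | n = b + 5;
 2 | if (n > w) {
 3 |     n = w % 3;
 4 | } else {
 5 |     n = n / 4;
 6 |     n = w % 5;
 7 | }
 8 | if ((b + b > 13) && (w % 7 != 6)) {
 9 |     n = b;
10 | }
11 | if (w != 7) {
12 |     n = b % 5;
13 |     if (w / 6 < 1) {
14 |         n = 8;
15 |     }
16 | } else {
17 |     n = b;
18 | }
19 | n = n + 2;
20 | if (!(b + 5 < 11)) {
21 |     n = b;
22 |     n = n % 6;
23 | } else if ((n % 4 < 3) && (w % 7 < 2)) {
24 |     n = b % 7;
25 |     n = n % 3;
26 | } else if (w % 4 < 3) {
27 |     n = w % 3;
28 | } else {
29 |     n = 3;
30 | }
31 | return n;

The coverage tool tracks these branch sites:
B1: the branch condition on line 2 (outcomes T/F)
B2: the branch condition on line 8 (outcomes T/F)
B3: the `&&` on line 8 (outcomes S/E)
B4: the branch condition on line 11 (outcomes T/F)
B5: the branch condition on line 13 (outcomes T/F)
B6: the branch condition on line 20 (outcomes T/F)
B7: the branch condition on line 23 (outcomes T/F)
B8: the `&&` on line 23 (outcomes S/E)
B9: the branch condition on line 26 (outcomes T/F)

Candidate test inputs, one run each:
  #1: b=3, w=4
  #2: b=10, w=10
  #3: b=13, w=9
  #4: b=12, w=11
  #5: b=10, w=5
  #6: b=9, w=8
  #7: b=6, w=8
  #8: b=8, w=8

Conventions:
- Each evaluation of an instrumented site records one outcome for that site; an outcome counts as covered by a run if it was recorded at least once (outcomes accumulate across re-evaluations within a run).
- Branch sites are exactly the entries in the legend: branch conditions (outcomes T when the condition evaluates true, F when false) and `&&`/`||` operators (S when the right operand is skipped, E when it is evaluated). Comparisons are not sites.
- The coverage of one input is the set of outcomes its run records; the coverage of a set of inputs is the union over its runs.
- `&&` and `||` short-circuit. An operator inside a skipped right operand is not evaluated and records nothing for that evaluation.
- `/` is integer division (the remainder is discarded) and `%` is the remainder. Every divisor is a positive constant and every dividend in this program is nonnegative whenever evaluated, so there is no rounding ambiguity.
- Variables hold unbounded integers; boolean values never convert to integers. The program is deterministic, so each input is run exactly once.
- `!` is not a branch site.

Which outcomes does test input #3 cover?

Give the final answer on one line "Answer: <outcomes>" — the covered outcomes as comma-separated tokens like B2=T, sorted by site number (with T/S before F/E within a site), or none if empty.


Event log for input #3 (b=13, w=9):
  B1->T, B3->E, B2->T, B4->T, B5->F, B6->T
distinct outcomes covered: B1=T, B2=T, B3=E, B4=T, B5=F, B6=T
Answer: B1=T, B2=T, B3=E, B4=T, B5=F, B6=T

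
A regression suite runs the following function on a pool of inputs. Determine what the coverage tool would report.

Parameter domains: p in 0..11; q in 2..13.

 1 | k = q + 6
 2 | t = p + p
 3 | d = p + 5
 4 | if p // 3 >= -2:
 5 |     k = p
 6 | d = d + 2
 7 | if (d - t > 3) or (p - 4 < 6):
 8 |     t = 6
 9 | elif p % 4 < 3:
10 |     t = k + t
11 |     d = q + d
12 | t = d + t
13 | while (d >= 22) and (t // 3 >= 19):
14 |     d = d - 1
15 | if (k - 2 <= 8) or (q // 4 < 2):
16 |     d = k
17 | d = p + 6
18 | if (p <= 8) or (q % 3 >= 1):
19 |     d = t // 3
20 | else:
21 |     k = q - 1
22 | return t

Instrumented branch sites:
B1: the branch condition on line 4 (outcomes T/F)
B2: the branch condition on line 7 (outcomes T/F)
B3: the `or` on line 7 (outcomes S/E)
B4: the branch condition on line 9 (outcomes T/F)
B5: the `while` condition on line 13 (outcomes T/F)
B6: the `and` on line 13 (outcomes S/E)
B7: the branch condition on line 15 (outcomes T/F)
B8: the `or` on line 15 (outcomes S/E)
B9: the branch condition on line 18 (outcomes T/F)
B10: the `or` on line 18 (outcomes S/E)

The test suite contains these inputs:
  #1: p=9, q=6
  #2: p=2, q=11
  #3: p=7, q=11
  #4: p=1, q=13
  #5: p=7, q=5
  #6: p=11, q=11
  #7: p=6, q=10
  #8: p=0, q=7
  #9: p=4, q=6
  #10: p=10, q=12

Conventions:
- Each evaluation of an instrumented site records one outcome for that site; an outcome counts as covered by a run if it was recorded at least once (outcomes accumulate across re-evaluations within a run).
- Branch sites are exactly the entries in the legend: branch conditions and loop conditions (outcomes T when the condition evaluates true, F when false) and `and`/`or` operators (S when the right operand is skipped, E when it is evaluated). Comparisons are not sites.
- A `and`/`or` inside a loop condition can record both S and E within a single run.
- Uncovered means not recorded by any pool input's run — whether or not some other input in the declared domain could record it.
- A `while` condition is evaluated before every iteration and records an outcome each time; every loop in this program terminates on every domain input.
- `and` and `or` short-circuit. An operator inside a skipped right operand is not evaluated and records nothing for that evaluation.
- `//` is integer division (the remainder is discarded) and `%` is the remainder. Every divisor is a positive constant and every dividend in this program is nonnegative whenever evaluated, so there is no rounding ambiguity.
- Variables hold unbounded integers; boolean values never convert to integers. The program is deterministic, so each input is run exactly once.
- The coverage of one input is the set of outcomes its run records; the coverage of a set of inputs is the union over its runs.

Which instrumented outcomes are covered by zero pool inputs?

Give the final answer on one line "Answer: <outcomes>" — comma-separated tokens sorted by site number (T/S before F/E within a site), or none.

input #1, p=9, q=6: outcomes B1=T, B2=T, B3=E, B5=F, B6=S, B7=T, B8=S, B9=F, B10=E
input #2, p=2, q=11: outcomes B1=T, B2=T, B3=S, B5=F, B6=S, B7=T, B8=S, B9=T, B10=S
input #3, p=7, q=11: outcomes B1=T, B2=T, B3=E, B5=F, B6=S, B7=T, B8=S, B9=T, B10=S
input #4, p=1, q=13: outcomes B1=T, B2=T, B3=S, B5=F, B6=S, B7=T, B8=S, B9=T, B10=S
input #5, p=7, q=5: outcomes B1=T, B2=T, B3=E, B5=F, B6=S, B7=T, B8=S, B9=T, B10=S
input #6, p=11, q=11: outcomes B1=T, B2=F, B3=E, B4=F, B5=F, B6=S, B7=F, B8=E, B9=T, B10=E
input #7, p=6, q=10: outcomes B1=T, B2=T, B3=E, B5=F, B6=S, B7=T, B8=S, B9=T, B10=S
input #8, p=0, q=7: outcomes B1=T, B2=T, B3=S, B5=F, B6=S, B7=T, B8=S, B9=T, B10=S
input #9, p=4, q=6: outcomes B1=T, B2=T, B3=E, B5=F, B6=S, B7=T, B8=S, B9=T, B10=S
input #10, p=10, q=12: outcomes B1=T, B2=F, B3=E, B4=T, B5=T, B5=F, B6=S, B6=E, B7=T, B8=S, B9=F, B10=E
union over the pool: B1=T, B2=T, B2=F, B3=S, B3=E, B4=T, B4=F, B5=T, B5=F, B6=S, B6=E, B7=T, B7=F, B8=S, B8=E, B9=T, B9=F, B10=S, B10=E
uncovered (1 of 20): B1=F

Answer: B1=F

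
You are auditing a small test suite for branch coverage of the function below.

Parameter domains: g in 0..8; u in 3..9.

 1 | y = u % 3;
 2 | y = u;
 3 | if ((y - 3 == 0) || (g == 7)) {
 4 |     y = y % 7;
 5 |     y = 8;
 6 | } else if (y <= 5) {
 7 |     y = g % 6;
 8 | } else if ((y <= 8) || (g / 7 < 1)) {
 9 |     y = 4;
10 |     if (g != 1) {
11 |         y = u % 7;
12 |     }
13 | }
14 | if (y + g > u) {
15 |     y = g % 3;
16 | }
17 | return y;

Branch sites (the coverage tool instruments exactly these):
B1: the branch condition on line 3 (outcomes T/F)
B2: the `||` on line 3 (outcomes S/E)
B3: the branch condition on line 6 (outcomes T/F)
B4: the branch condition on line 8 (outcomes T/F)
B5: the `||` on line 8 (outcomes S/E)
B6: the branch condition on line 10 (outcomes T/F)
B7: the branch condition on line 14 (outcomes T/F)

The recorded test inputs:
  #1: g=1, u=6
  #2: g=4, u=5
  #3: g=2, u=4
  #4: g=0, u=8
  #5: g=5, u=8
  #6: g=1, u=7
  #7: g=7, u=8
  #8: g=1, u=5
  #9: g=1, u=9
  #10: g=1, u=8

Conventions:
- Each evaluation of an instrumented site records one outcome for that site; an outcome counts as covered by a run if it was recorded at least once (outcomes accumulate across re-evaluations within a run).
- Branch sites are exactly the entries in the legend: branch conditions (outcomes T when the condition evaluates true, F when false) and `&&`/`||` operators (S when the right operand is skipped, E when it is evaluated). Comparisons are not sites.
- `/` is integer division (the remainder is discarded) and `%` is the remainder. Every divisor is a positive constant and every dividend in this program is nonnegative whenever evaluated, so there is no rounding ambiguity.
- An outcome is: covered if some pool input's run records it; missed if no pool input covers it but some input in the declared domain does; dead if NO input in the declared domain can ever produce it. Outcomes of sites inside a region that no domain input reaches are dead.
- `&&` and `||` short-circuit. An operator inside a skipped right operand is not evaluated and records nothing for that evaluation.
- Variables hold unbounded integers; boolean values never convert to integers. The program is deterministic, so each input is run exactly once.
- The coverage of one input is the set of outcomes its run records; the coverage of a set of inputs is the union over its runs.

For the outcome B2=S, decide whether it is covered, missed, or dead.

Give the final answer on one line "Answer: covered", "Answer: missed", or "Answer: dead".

no pool input records B2=S
but domain input (g=0, u=3) does record it -> reachable, so missed

Answer: missed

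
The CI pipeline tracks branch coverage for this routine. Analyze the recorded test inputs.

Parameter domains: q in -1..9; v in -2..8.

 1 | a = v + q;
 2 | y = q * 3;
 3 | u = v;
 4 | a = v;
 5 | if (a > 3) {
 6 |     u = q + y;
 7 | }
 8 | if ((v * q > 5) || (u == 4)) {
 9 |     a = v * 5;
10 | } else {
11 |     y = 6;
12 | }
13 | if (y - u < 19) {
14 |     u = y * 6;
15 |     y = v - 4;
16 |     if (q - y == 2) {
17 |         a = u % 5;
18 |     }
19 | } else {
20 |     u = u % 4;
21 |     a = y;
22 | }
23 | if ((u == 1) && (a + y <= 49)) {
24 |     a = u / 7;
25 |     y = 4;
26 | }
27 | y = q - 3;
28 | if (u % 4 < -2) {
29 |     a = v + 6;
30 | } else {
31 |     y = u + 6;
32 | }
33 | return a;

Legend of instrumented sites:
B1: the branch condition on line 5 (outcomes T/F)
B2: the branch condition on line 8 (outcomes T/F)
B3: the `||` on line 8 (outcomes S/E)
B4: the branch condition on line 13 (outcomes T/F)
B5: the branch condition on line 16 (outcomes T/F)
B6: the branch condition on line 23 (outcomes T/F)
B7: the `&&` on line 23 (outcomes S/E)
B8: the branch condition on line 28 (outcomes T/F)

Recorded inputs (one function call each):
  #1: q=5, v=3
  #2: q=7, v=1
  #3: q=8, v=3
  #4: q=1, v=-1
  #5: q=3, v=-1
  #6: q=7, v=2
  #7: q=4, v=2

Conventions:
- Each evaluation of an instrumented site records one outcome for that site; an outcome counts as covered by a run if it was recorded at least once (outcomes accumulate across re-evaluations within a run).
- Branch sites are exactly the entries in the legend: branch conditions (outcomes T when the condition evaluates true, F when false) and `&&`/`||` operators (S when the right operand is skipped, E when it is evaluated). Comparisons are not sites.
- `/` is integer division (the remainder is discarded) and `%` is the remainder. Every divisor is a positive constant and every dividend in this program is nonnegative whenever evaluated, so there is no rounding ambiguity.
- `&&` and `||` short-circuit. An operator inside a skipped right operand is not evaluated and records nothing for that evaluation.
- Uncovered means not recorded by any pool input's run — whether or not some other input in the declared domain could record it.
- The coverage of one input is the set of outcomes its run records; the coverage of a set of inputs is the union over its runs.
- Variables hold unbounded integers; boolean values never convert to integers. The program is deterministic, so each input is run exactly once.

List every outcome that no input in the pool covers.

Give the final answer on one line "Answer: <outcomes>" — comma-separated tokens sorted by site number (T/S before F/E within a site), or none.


#1 (q=5, v=3) -> B1->F, B3->S, B2->T, B4->T, B5->F, B7->S, B6->F, B8->F; covered: B1=F, B2=T, B3=S, B4=T, B5=F, B6=F, B7=S, B8=F
#2 (q=7, v=1) -> B1->F, B3->S, B2->T, B4->F, B7->E, B6->T, B8->F; covered: B1=F, B2=T, B3=S, B4=F, B6=T, B7=E, B8=F
#3 (q=8, v=3) -> B1->F, B3->S, B2->T, B4->F, B7->S, B6->F, B8->F; covered: B1=F, B2=T, B3=S, B4=F, B6=F, B7=S, B8=F
#4 (q=1, v=-1) -> B1->F, B3->E, B2->F, B4->T, B5->F, B7->S, B6->F, B8->F; covered: B1=F, B2=F, B3=E, B4=T, B5=F, B6=F, B7=S, B8=F
#5 (q=3, v=-1) -> B1->F, B3->E, B2->F, B4->T, B5->F, B7->S, B6->F, B8->F; covered: B1=F, B2=F, B3=E, B4=T, B5=F, B6=F, B7=S, B8=F
#6 (q=7, v=2) -> B1->F, B3->S, B2->T, B4->F, B7->S, B6->F, B8->F; covered: B1=F, B2=T, B3=S, B4=F, B6=F, B7=S, B8=F
#7 (q=4, v=2) -> B1->F, B3->S, B2->T, B4->T, B5->F, B7->S, B6->F, B8->F; covered: B1=F, B2=T, B3=S, B4=T, B5=F, B6=F, B7=S, B8=F
union over the pool: B1=F, B2=T, B2=F, B3=S, B3=E, B4=T, B4=F, B5=F, B6=T, B6=F, B7=S, B7=E, B8=F
uncovered (3 of 16): B1=T, B5=T, B8=T
Answer: B1=T, B5=T, B8=T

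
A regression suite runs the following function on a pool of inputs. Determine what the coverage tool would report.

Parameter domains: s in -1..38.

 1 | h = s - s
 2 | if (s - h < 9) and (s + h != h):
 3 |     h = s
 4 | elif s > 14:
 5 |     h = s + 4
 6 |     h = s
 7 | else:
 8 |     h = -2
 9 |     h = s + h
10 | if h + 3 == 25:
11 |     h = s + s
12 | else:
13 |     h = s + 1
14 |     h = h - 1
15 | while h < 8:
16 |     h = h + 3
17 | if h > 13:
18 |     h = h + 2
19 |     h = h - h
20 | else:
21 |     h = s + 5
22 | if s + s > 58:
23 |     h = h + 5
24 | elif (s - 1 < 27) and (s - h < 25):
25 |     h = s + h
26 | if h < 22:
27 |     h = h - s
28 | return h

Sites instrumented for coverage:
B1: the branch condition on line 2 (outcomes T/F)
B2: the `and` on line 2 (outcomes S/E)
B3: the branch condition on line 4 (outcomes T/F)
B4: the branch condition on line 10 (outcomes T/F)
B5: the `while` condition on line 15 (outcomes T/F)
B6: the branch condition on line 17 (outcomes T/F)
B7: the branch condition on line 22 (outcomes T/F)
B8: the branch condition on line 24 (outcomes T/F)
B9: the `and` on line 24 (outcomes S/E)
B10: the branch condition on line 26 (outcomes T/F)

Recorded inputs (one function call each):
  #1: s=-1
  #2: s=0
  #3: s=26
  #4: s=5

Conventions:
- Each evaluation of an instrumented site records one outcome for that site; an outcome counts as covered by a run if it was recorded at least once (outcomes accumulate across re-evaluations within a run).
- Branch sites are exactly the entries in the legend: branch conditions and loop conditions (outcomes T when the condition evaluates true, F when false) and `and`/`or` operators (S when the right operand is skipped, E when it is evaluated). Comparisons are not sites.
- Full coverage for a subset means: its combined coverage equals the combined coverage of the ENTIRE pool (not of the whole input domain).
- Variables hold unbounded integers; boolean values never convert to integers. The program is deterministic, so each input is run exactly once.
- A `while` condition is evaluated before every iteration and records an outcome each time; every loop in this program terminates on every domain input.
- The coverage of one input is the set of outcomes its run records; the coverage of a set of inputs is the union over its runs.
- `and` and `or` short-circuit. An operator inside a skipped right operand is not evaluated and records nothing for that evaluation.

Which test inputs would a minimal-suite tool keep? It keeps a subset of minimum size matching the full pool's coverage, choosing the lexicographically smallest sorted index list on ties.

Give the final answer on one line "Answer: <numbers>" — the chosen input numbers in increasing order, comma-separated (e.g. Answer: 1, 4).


#1 (s=-1) -> B2->E, B1->T, B4->F, B5->T, B5->T, B5->T, B5->F, B6->F, B7->F, B9->E, B8->T, B10->T; covered: B1=T, B2=E, B4=F, B5=T, B5=F, B6=F, B7=F, B8=T, B9=E, B10=T
#2 (s=0) -> B2->E, B1->F, B3->F, B4->F, B5->T, B5->T, B5->T, B5->F, B6->F, B7->F, B9->E, B8->T, B10->T; covered: B1=F, B2=E, B3=F, B4=F, B5=T, B5=F, B6=F, B7=F, B8=T, B9=E, B10=T
#3 (s=26) -> B2->S, B1->F, B3->T, B4->F, B5->F, B6->T, B7->F, B9->E, B8->F, B10->T; covered: B1=F, B2=S, B3=T, B4=F, B5=F, B6=T, B7=F, B8=F, B9=E, B10=T
#4 (s=5) -> B2->E, B1->T, B4->F, B5->T, B5->F, B6->F, B7->F, B9->E, B8->T, B10->T; covered: B1=T, B2=E, B4=F, B5=T, B5=F, B6=F, B7=F, B8=T, B9=E, B10=T
union over all inputs: B1=T, B1=F, B2=S, B2=E, B3=T, B3=F, B4=F, B5=T, B5=F, B6=T, B6=F, B7=F, B8=T, B8=F, B9=E, B10=T (16 outcomes)
no size-1 subset reaches all 16 outcomes (best union: 11/16)
no size-2 subset reaches all 16 outcomes (best union: 15/16)
size 3: inputs {1, 2, 3} cover all 16 outcomes, and no lexicographically smaller subset of this size does
Answer: 1, 2, 3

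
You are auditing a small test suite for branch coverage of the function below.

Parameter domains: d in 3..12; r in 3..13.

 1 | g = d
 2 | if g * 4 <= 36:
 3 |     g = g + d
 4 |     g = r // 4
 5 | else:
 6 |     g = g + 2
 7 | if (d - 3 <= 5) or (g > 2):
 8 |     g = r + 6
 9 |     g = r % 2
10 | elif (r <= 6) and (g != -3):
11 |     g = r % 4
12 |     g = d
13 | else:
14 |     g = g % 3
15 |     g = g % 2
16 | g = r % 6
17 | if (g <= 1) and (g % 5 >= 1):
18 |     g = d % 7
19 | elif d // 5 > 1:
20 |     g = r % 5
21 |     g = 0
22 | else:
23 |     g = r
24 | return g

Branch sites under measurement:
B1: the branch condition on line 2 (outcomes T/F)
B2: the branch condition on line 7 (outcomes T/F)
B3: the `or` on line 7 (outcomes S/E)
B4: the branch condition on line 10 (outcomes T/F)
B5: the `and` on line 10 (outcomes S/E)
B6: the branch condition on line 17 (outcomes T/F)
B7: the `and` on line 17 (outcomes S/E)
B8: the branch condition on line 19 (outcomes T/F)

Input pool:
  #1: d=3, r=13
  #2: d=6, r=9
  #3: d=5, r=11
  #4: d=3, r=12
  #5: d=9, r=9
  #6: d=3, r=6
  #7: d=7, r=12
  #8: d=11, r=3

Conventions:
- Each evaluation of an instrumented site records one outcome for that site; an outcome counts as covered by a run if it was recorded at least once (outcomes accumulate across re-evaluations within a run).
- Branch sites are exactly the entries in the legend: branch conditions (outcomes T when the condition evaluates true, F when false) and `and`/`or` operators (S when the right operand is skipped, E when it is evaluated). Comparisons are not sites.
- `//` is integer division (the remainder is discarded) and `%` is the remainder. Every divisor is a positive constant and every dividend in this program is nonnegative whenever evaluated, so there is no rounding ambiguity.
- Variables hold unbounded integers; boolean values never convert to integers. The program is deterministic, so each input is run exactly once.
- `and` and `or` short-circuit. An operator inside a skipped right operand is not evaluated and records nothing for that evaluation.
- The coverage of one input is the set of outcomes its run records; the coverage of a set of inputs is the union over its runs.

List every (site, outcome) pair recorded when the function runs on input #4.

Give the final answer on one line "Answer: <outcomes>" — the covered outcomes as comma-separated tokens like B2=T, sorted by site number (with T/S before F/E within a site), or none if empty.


Tracing the run of input #4 (d=3, r=12):
  B1->T, B3->S, B2->T, B7->E, B6->F, B8->F
distinct outcomes covered: B1=T, B2=T, B3=S, B6=F, B7=E, B8=F
Answer: B1=T, B2=T, B3=S, B6=F, B7=E, B8=F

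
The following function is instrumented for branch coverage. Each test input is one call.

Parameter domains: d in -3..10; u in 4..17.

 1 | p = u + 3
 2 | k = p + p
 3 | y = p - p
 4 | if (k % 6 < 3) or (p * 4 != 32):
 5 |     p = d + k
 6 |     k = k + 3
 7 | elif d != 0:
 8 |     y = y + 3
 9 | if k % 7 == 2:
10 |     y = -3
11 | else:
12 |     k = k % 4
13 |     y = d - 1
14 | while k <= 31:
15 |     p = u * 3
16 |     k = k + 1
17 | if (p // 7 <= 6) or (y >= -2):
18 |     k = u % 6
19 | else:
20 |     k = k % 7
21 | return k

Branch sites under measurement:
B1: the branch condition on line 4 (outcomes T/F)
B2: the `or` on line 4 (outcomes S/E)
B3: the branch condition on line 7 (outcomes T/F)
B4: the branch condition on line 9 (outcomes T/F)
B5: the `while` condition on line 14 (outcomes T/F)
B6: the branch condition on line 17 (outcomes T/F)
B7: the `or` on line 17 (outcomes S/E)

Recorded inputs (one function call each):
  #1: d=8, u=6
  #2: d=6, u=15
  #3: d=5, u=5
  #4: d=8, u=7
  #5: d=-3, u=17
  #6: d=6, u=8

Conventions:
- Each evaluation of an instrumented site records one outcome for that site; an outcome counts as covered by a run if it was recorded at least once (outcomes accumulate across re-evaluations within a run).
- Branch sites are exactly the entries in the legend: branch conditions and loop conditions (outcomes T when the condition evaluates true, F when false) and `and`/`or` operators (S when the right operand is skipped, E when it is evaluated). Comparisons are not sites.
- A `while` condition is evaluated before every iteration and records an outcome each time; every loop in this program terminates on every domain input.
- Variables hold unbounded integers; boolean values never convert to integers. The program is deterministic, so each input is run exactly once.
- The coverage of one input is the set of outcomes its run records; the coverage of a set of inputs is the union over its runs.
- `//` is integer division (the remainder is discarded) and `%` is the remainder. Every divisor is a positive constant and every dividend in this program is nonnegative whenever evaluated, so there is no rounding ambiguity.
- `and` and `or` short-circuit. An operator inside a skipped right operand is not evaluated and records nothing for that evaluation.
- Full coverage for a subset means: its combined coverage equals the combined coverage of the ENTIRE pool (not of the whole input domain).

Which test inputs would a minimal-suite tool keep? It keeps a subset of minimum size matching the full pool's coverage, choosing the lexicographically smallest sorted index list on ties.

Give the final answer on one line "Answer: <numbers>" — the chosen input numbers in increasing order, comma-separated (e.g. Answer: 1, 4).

#1 (d=8, u=6) -> covered: B1=T, B2=S, B4=F, B5=T, B5=F, B6=T, B7=S
#2 (d=6, u=15) -> covered: B1=T, B2=S, B4=F, B5=T, B5=F, B6=T, B7=S
#3 (d=5, u=5) -> covered: B1=F, B2=E, B3=T, B4=T, B5=T, B5=F, B6=T, B7=S
#4 (d=8, u=7) -> covered: B1=T, B2=S, B4=T, B5=T, B5=F, B6=T, B7=S
#5 (d=-3, u=17) -> covered: B1=T, B2=E, B4=F, B5=T, B5=F, B6=F, B7=E
#6 (d=6, u=8) -> covered: B1=T, B2=E, B4=F, B5=T, B5=F, B6=T, B7=S
together the pool reaches 13 outcomes: B1=T, B1=F, B2=S, B2=E, B3=T, B4=T, B4=F, B5=T, B5=F, B6=T, B6=F, B7=S, B7=E
checked all size-1 subsets: none covers 13 outcomes (max 8/13)
checked all size-2 subsets: none covers 13 outcomes (max 12/13)
inputs {1, 3, 5} (size 3) cover everything; no size-3 subset with a lexicographically smaller index list covers all 13

Answer: 1, 3, 5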